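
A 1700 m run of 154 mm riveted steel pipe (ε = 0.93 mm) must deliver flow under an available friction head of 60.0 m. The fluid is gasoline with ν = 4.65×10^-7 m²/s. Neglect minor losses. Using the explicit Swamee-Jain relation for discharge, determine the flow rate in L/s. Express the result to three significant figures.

Swamee-Jain (Type II): Q = -0.965·√(gD⁵h_f/L)·ln[ε/(3.7D) + √(3.17ν²L/(gD³h_f))]
√(gD⁵h_f/L) = √(9.81·0.154⁵·60.0/1700) = 0.005476
ε/(3.7D) = 0.00163; √(3.17ν²L/(gD³h_f)) = 2.33×10^-5
Q = -0.965·0.005476·ln(0.001655) = 0.03384 m³/s
Check: V = 1.82 m/s, Re = 6.02×10^5, f = 0.03240, h_f = 60.2 m ≈ 60.0 m ✓

Q ≈ 33.8 L/s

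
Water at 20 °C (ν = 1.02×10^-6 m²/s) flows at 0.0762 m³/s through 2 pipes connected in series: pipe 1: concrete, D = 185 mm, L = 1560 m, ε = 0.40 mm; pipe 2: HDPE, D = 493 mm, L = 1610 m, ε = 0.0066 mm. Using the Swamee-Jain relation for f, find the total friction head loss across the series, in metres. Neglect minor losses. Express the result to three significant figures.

Pipe 1: V = 2.835 m/s, Re = 5.14×10^5, ε/D = 0.00216, f = 0.02436, h_1 = f(L/D)V²/2g = 84.14 m
Pipe 2: V = 0.3992 m/s, Re = 1.93×10^5, ε/D = 1.34×10^-5, f = 0.01576, h_2 = f(L/D)V²/2g = 0.4181 m
Series → Q common, losses add: H = Σh = 84.56 m

H ≈ 84.6 m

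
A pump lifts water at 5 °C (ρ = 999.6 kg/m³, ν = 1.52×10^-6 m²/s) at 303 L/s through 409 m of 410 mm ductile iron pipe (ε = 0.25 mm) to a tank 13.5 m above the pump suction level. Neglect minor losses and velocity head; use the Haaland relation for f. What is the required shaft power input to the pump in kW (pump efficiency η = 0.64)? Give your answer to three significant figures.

V = 4Q/(πD²) = 2.295 m/s; Re = 6.19×10^5; ε/D = 6.10×10^-4; f = 0.01811
h_f = f(L/D)V²/2g = 4.849 m
Total head H = z + h_f = 13.5 + 4.849 = 18.35 m
P_hyd = ρgQH = 999.6·9.81·0.303·18.35 = 54.52 kW
P_shaft = P_hyd/η = 54.52/0.64 = 85.19 kW

P_shaft ≈ 85.2 kW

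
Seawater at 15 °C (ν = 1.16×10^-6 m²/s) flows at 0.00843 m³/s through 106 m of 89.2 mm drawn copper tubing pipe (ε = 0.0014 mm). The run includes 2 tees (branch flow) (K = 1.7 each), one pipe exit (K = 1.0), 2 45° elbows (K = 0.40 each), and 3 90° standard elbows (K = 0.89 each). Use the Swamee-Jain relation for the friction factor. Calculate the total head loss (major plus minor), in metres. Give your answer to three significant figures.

H_L ≈ 2.69 m

V = 4Q/(πD²) = 1.349 m/s; V²/2g = 0.09275 m
Re = 1.04×10^5, ε/D = 1.57×10^-5 → f = 0.01782 (Swamee-Jain)
Major: h_f = f(L/D)·V²/2g = 0.01782·1188·0.09275 = 1.965 m
Minor: ΣK = 7.87; h_m = ΣK·V²/2g = 0.7299 m
Total H_L = 1.965 + 0.7299 = 2.695 m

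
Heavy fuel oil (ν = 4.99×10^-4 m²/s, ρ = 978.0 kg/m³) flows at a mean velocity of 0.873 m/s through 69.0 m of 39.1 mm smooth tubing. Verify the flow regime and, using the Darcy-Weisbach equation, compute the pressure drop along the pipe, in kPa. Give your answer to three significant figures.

Δp ≈ 615 kPa

Re = VD/ν = 0.873·0.03910/4.99×10^-4 = 68.4 → laminar (Re < 2300)
f = 64/Re = 0.9356
h_f = f(L/D)V²/(2g) = 0.9356·(69.0/0.03910)·0.873²/(2·9.81) = 64.13 m
Δp = ρg·h_f = 978.0·9.81·64.13 = 615.3 kPa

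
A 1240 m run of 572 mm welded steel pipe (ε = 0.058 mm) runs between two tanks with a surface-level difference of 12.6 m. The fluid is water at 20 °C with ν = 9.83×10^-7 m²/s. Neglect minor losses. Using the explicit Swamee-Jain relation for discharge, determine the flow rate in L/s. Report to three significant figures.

Q ≈ 763 L/s

Swamee-Jain (Type II): Q = -0.965·√(gD⁵h_f/L)·ln[ε/(3.7D) + √(3.17ν²L/(gD³h_f))]
√(gD⁵h_f/L) = √(9.81·0.572⁵·12.6/1240) = 0.07813
ε/(3.7D) = 2.74×10^-5; √(3.17ν²L/(gD³h_f)) = 1.28×10^-5
Q = -0.965·0.07813·ln(4.022×10^-5) = 0.7631 m³/s
Check: V = 2.97 m/s, Re = 1.73×10^6, f = 0.01301, h_f = 12.7 m ≈ 12.6 m ✓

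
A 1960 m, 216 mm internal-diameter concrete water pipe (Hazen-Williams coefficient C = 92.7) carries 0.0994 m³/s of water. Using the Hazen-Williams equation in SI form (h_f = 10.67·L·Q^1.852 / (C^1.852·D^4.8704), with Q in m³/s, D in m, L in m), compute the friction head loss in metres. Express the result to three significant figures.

h_f ≈ 115 m

h_f = 10.67·1960·0.0994^1.852 / (92.7^1.852·0.216^4.8704) = 115.4 m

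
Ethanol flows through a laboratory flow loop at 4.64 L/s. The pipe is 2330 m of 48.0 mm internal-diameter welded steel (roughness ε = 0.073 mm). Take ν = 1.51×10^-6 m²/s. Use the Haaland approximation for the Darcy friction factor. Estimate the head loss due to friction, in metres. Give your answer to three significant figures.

h_f ≈ 390 m

V = 4Q/(πD²) = 4·0.00464/(π·0.0480²) = 2.564 m/s
Re = VD/ν = 2.564·0.0480/1.51×10^-6 = 8.15×10^4 → turbulent
ε/D = 0.073/48.0 = 0.00152
Haaland: f = 0.02399
h_f = f(L/D)V²/(2g) = 0.02399·(2330/0.0480)·2.564²/(2·9.81) = 390.3 m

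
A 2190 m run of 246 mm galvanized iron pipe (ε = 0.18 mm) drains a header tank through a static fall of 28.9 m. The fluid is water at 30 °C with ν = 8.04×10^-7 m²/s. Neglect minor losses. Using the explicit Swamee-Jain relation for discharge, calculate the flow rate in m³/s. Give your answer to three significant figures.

Q ≈ 0.0873 m³/s

Swamee-Jain (Type II): Q = -0.965·√(gD⁵h_f/L)·ln[ε/(3.7D) + √(3.17ν²L/(gD³h_f))]
√(gD⁵h_f/L) = √(9.81·0.246⁵·28.9/2190) = 0.01080
ε/(3.7D) = 1.98×10^-4; √(3.17ν²L/(gD³h_f)) = 3.26×10^-5
Q = -0.965·0.01080·ln(2.304×10^-4) = 0.08729 m³/s
Check: V = 1.84 m/s, Re = 5.62×10^5, f = 0.01901, h_f = 29.1 m ≈ 28.9 m ✓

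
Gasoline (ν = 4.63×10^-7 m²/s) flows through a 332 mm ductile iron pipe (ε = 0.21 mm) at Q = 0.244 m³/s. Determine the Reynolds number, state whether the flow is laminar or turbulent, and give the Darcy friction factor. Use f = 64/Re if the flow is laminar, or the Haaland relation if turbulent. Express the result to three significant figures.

Re ≈ 2.02×10^6; turbulent; f ≈ 0.0178

V = 4Q/(πD²) = 2.819 m/s
Re = VD/ν = 2.819·0.332/4.63×10^-7 = 2.02×10^6
Re > 4000 → turbulent; ε/D = 6.33×10^-4
Haaland: f = 0.01784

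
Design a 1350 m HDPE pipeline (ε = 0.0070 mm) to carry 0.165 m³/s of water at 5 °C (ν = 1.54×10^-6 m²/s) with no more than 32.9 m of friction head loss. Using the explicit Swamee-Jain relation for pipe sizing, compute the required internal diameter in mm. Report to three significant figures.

Swamee-Jain (Type III): D = 0.66·[ε^1.25·(LQ²/(gh_f))^4.75 + ν·Q^9.4·(L/(gh_f))^5.2]^0.04
LQ²/(gh_f) = 0.1139; L/(gh_f) = 4.183
Term 1 = ε^1.25·(…)^4.75 = 1.19×10^-11; Term 2 = ν·Q^9.4·(…)^5.2 = 1.16×10^-10
D = 0.66·(1.19×10^-11 + 1.16×10^-10)^0.04 = 0.2653 m = 265 mm
Check: V = 2.98 m/s, Re = 5.14×10^5, f = 0.01344, h_f = 31.0 m ≈ 32.9 m ✓

D ≈ 265 mm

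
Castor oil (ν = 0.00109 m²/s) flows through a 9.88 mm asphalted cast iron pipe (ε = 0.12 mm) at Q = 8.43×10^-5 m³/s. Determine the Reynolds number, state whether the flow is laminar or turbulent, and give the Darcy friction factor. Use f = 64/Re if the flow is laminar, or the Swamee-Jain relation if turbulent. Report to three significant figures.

Re ≈ 9.97; laminar; f = 64/Re ≈ 6.42

V = 4Q/(πD²) = 1.100 m/s
Re = VD/ν = 1.100·0.00988/0.00109 = 9.97
Re < 2300 → laminar → f = 64/Re = 6.421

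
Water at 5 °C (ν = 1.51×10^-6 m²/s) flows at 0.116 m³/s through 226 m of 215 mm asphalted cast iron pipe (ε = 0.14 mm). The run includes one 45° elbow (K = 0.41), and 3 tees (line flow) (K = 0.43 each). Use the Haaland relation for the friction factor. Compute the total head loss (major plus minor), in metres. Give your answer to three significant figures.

H_L ≈ 11.0 m

V = 4Q/(πD²) = 3.195 m/s; V²/2g = 0.5203 m
Re = 4.55×10^5, ε/D = 6.51×10^-4 → f = 0.01854 (Haaland)
Major: h_f = f(L/D)·V²/2g = 0.01854·1051·0.5203 = 10.14 m
Minor: ΣK = 1.70; h_m = ΣK·V²/2g = 0.8846 m
Total H_L = 10.14 + 0.8846 = 11.03 m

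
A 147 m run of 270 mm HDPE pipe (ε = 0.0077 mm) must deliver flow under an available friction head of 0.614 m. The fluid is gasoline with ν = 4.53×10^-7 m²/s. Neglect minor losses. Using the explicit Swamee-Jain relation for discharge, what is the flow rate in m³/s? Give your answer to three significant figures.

Swamee-Jain (Type II): Q = -0.965·√(gD⁵h_f/L)·ln[ε/(3.7D) + √(3.17ν²L/(gD³h_f))]
√(gD⁵h_f/L) = √(9.81·0.270⁵·0.614/147) = 0.007668
ε/(3.7D) = 7.71×10^-6; √(3.17ν²L/(gD³h_f)) = 2.84×10^-5
Q = -0.965·0.007668·ln(3.611×10^-5) = 0.07569 m³/s
Check: V = 1.32 m/s, Re = 7.88×10^5, f = 0.01266, h_f = 0.614 m ≈ 0.614 m ✓

Q ≈ 0.0757 m³/s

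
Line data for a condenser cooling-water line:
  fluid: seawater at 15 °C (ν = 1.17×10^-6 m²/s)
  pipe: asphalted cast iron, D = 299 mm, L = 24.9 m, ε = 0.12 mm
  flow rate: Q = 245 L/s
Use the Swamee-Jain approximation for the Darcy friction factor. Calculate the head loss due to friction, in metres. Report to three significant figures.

V = 4Q/(πD²) = 4·0.245/(π·0.299²) = 3.489 m/s
Re = VD/ν = 3.489·0.299/1.17×10^-6 = 8.92×10^5 → turbulent
ε/D = 0.12/299 = 4.01×10^-4
Swamee-Jain: f = 0.01666
h_f = f(L/D)V²/(2g) = 0.01666·(24.9/0.299)·3.489²/(2·9.81) = 0.8610 m

h_f ≈ 0.861 m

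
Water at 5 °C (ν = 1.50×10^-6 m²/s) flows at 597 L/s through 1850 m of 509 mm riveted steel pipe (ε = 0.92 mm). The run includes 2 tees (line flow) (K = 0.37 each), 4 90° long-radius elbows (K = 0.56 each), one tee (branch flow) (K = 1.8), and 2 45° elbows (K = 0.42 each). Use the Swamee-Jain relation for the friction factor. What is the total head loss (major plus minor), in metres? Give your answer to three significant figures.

H_L ≈ 39.3 m

V = 4Q/(πD²) = 2.934 m/s; V²/2g = 0.4387 m
Re = 9.96×10^5, ε/D = 0.00181 → f = 0.02308 (Swamee-Jain)
Major: h_f = f(L/D)·V²/2g = 0.02308·3635·0.4387 = 36.80 m
Minor: ΣK = 5.62; h_m = ΣK·V²/2g = 2.466 m
Total H_L = 36.80 + 2.466 = 39.27 m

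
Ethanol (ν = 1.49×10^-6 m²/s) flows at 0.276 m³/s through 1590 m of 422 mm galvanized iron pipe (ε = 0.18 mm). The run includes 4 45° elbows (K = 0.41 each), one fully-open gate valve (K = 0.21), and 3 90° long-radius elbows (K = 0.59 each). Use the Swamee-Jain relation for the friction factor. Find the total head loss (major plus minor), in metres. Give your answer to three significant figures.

H_L ≈ 13.6 m

V = 4Q/(πD²) = 1.973 m/s; V²/2g = 0.1985 m
Re = 5.59×10^5, ε/D = 4.27×10^-4 → f = 0.01720 (Swamee-Jain)
Major: h_f = f(L/D)·V²/2g = 0.01720·3768·0.1985 = 12.86 m
Minor: ΣK = 3.62; h_m = ΣK·V²/2g = 0.7185 m
Total H_L = 12.86 + 0.7185 = 13.58 m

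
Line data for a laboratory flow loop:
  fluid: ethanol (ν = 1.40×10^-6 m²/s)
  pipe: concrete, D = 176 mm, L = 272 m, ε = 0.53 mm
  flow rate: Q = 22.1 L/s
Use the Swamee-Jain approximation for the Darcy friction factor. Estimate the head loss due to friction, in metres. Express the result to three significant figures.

h_f ≈ 1.79 m

V = 4Q/(πD²) = 4·0.0221/(π·0.176²) = 0.9084 m/s
Re = VD/ν = 0.9084·0.176/1.40×10^-6 = 1.14×10^5 → turbulent
ε/D = 0.53/176 = 0.00301
Swamee-Jain: f = 0.02757
h_f = f(L/D)V²/(2g) = 0.02757·(272/0.176)·0.9084²/(2·9.81) = 1.792 m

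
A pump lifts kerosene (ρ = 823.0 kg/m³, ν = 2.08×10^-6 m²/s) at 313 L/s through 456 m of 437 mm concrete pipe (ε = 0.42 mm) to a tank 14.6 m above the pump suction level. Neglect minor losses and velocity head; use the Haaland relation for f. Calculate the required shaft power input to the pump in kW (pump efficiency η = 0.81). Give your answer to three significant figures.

P_shaft ≈ 60.1 kW

V = 4Q/(πD²) = 2.087 m/s; Re = 4.38×10^5; ε/D = 9.61×10^-4; f = 0.02010
h_f = f(L/D)V²/2g = 4.654 m
Total head H = z + h_f = 14.6 + 4.654 = 19.25 m
P_hyd = ρgQH = 823.0·9.81·0.313·19.25 = 48.66 kW
P_shaft = P_hyd/η = 48.66/0.81 = 60.07 kW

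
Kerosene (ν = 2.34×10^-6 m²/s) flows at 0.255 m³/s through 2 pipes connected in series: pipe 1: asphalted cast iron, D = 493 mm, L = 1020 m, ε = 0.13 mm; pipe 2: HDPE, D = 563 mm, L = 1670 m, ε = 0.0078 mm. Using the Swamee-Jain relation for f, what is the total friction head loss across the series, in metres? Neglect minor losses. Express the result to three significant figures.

H ≈ 5.57 m

Pipe 1: V = 1.336 m/s, Re = 2.81×10^5, ε/D = 2.64×10^-4, f = 0.01691, h_1 = f(L/D)V²/2g = 3.182 m
Pipe 2: V = 1.024 m/s, Re = 2.46×10^5, ε/D = 1.39×10^-5, f = 0.01506, h_2 = f(L/D)V²/2g = 2.389 m
Series → Q common, losses add: H = Σh = 5.571 m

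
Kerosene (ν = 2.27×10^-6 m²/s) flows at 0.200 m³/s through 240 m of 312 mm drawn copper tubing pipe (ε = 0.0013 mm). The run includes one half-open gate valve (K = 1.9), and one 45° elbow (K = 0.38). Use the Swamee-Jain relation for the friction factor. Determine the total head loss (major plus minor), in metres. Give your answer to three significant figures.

H_L ≈ 4.54 m

V = 4Q/(πD²) = 2.616 m/s; V²/2g = 0.3488 m
Re = 3.60×10^5, ε/D = 4.17×10^-6 → f = 0.01395 (Swamee-Jain)
Major: h_f = f(L/D)·V²/2g = 0.01395·769.2·0.3488 = 3.744 m
Minor: ΣK = 2.28; h_m = ΣK·V²/2g = 0.7952 m
Total H_L = 3.744 + 0.7952 = 4.539 m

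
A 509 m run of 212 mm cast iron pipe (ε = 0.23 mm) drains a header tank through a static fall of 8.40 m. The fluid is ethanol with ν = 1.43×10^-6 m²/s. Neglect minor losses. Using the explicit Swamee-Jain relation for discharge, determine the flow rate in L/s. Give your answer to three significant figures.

Swamee-Jain (Type II): Q = -0.965·√(gD⁵h_f/L)·ln[ε/(3.7D) + √(3.17ν²L/(gD³h_f))]
√(gD⁵h_f/L) = √(9.81·0.212⁵·8.40/509) = 0.008326
ε/(3.7D) = 2.93×10^-4; √(3.17ν²L/(gD³h_f)) = 6.48×10^-5
Q = -0.965·0.008326·ln(3.580×10^-4) = 0.06376 m³/s
Check: V = 1.81 m/s, Re = 2.68×10^5, f = 0.02120, h_f = 8.46 m ≈ 8.40 m ✓

Q ≈ 63.8 L/s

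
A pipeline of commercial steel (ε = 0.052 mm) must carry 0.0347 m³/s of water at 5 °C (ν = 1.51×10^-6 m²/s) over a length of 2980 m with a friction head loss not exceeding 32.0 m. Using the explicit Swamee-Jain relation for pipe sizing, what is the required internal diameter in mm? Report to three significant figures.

D ≈ 178 mm

Swamee-Jain (Type III): D = 0.66·[ε^1.25·(LQ²/(gh_f))^4.75 + ν·Q^9.4·(L/(gh_f))^5.2]^0.04
LQ²/(gh_f) = 0.01143; L/(gh_f) = 9.493
Term 1 = ε^1.25·(…)^4.75 = 2.63×10^-15; Term 2 = ν·Q^9.4·(…)^5.2 = 3.47×10^-15
D = 0.66·(2.63×10^-15 + 3.47×10^-15)^0.04 = 0.1782 m = 178 mm
Check: V = 1.39 m/s, Re = 1.64×10^5, f = 0.01816, h_f = 29.9 m ≈ 32.0 m ✓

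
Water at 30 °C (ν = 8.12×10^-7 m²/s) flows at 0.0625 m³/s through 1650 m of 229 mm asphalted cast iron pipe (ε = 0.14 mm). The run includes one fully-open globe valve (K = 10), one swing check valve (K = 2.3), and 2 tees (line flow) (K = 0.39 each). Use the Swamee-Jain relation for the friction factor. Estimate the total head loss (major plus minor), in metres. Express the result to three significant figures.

V = 4Q/(πD²) = 1.517 m/s; V²/2g = 0.1174 m
Re = 4.28×10^5, ε/D = 6.11×10^-4 → f = 0.01857 (Swamee-Jain)
Major: h_f = f(L/D)·V²/2g = 0.01857·7205·0.1174 = 15.70 m
Minor: ΣK = 13.1; h_m = ΣK·V²/2g = 1.535 m
Total H_L = 15.70 + 1.535 = 17.24 m

H_L ≈ 17.2 m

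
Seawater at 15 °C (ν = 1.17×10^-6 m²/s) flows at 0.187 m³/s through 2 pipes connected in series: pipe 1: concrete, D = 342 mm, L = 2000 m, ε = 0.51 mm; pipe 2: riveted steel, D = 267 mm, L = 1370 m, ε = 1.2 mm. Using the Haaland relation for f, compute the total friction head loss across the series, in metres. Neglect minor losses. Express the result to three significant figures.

Pipe 1: V = 2.036 m/s, Re = 5.95×10^5, ε/D = 0.00149, f = 0.02207, h_1 = f(L/D)V²/2g = 27.26 m
Pipe 2: V = 3.340 m/s, Re = 7.62×10^5, ε/D = 0.00449, f = 0.02959, h_2 = f(L/D)V²/2g = 86.33 m
Series → Q common, losses add: H = Σh = 113.6 m

H ≈ 114 m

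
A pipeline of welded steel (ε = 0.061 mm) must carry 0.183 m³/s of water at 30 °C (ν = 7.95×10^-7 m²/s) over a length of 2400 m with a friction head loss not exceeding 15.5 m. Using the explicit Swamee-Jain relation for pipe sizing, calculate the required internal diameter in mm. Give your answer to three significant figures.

D ≈ 367 mm

Swamee-Jain (Type III): D = 0.66·[ε^1.25·(LQ²/(gh_f))^4.75 + ν·Q^9.4·(L/(gh_f))^5.2]^0.04
LQ²/(gh_f) = 0.5286; L/(gh_f) = 15.78
Term 1 = ε^1.25·(…)^4.75 = 2.61×10^-7; Term 2 = ν·Q^9.4·(…)^5.2 = 1.58×10^-7
D = 0.66·(2.61×10^-7 + 1.58×10^-7)^0.04 = 0.3668 m = 367 mm
Check: V = 1.73 m/s, Re = 7.99×10^5, f = 0.01461, h_f = 14.6 m ≈ 15.5 m ✓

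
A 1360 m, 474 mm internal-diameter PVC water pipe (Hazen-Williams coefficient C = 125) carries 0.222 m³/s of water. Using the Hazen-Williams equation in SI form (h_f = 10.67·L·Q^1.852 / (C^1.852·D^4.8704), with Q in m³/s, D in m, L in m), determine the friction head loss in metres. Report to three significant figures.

h_f = 10.67·1360·0.222^1.852 / (125^1.852·0.474^4.8704) = 4.434 m

h_f ≈ 4.43 m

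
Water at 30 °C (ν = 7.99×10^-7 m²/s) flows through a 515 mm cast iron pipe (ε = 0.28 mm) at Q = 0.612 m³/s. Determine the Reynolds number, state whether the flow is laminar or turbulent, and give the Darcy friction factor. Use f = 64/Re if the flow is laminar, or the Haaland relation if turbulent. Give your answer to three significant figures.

Re ≈ 1.89×10^6; turbulent; f ≈ 0.0173

V = 4Q/(πD²) = 2.938 m/s
Re = VD/ν = 2.938·0.515/7.99×10^-7 = 1.89×10^6
Re > 4000 → turbulent; ε/D = 5.44×10^-4
Haaland: f = 0.01727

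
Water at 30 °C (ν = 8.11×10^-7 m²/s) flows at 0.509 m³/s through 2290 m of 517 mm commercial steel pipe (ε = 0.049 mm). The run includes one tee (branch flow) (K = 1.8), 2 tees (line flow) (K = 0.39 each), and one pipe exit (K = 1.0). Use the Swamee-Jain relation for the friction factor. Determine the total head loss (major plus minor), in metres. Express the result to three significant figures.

H_L ≈ 18.3 m

V = 4Q/(πD²) = 2.425 m/s; V²/2g = 0.2996 m
Re = 1.55×10^6, ε/D = 9.48×10^-5 → f = 0.01299 (Swamee-Jain)
Major: h_f = f(L/D)·V²/2g = 0.01299·4429·0.2996 = 17.24 m
Minor: ΣK = 3.58; h_m = ΣK·V²/2g = 1.073 m
Total H_L = 17.24 + 1.073 = 18.32 m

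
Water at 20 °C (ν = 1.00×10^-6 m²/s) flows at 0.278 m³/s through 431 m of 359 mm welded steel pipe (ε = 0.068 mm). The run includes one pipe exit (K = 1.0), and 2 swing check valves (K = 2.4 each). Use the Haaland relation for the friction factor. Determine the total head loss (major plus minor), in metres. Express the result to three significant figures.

H_L ≈ 8.92 m

V = 4Q/(πD²) = 2.746 m/s; V²/2g = 0.3844 m
Re = 9.86×10^5, ε/D = 1.89×10^-4 → f = 0.01449 (Haaland)
Major: h_f = f(L/D)·V²/2g = 0.01449·1201·0.3844 = 6.688 m
Minor: ΣK = 5.80; h_m = ΣK·V²/2g = 2.230 m
Total H_L = 6.688 + 2.230 = 8.918 m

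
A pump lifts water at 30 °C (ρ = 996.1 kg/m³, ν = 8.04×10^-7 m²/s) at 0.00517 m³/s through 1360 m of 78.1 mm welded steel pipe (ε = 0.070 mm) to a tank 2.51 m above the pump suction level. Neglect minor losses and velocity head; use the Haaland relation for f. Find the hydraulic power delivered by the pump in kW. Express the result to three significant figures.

P_hyd ≈ 1.25 kW

V = 4Q/(πD²) = 1.079 m/s; Re = 1.05×10^5; ε/D = 8.96×10^-4; f = 0.02150
h_f = f(L/D)V²/2g = 22.23 m
Total head H = z + h_f = 2.51 + 22.23 = 24.74 m
P_hyd = ρgQH = 996.1·9.81·0.00517·24.74 = 1.250 kW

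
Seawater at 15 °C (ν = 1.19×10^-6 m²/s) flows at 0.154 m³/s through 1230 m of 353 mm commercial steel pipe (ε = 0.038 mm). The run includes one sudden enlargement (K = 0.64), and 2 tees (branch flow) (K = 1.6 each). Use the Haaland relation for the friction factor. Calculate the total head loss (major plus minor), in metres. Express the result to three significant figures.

H_L ≈ 6.84 m

V = 4Q/(πD²) = 1.574 m/s; V²/2g = 0.1262 m
Re = 4.67×10^5, ε/D = 1.08×10^-4 → f = 0.01446 (Haaland)
Major: h_f = f(L/D)·V²/2g = 0.01446·3484·0.1262 = 6.359 m
Minor: ΣK = 3.84; h_m = ΣK·V²/2g = 0.4846 m
Total H_L = 6.359 + 0.4846 = 6.844 m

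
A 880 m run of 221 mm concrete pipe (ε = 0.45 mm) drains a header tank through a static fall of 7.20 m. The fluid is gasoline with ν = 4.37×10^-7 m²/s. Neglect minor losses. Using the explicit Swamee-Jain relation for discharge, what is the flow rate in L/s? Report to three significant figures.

Swamee-Jain (Type II): Q = -0.965·√(gD⁵h_f/L)·ln[ε/(3.7D) + √(3.17ν²L/(gD³h_f))]
√(gD⁵h_f/L) = √(9.81·0.221⁵·7.20/880) = 0.006505
ε/(3.7D) = 5.50×10^-4; √(3.17ν²L/(gD³h_f)) = 2.64×10^-5
Q = -0.965·0.006505·ln(5.768×10^-4) = 0.04682 m³/s
Check: V = 1.22 m/s, Re = 6.17×10^5, f = 0.02393, h_f = 7.23 m ≈ 7.20 m ✓

Q ≈ 46.8 L/s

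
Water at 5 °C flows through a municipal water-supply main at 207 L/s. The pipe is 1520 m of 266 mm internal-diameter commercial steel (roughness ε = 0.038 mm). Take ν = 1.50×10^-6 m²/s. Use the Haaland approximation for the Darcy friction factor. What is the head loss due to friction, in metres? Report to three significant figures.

V = 4Q/(πD²) = 4·0.207/(π·0.266²) = 3.725 m/s
Re = VD/ν = 3.725·0.266/1.50×10^-6 = 6.61×10^5 → turbulent
ε/D = 0.038/266 = 1.43×10^-4
Haaland: f = 0.01435
h_f = f(L/D)V²/(2g) = 0.01435·(1520/0.266)·3.725²/(2·9.81) = 58.01 m

h_f ≈ 58.0 m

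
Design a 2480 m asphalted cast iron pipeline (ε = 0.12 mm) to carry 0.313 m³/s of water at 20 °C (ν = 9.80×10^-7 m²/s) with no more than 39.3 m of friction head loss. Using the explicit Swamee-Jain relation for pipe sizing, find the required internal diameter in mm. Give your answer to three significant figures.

D ≈ 388 mm

Swamee-Jain (Type III): D = 0.66·[ε^1.25·(LQ²/(gh_f))^4.75 + ν·Q^9.4·(L/(gh_f))^5.2]^0.04
LQ²/(gh_f) = 0.6302; L/(gh_f) = 6.433
Term 1 = ε^1.25·(…)^4.75 = 1.40×10^-6; Term 2 = ν·Q^9.4·(…)^5.2 = 2.84×10^-7
D = 0.66·(1.40×10^-6 + 2.84×10^-7)^0.04 = 0.3878 m = 388 mm
Check: V = 2.65 m/s, Re = 1.05×10^6, f = 0.01581, h_f = 36.2 m ≈ 39.3 m ✓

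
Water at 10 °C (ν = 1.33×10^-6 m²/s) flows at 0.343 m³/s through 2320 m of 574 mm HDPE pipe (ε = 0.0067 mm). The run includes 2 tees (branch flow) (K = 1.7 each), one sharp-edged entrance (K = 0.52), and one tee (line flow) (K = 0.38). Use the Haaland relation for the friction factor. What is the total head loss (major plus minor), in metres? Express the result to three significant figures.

V = 4Q/(πD²) = 1.326 m/s; V²/2g = 0.08955 m
Re = 5.72×10^5, ε/D = 1.17×10^-5 → f = 0.01290 (Haaland)
Major: h_f = f(L/D)·V²/2g = 0.01290·4042·0.08955 = 4.669 m
Minor: ΣK = 4.30; h_m = ΣK·V²/2g = 0.3851 m
Total H_L = 4.669 + 0.3851 = 5.054 m

H_L ≈ 5.05 m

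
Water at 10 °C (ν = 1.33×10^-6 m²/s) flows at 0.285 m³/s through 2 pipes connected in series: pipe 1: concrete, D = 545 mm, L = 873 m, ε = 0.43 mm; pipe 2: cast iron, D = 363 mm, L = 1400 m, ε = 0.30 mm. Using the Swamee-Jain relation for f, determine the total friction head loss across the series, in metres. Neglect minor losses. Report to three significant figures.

H ≈ 31.2 m

Pipe 1: V = 1.222 m/s, Re = 5.01×10^5, ε/D = 7.89×10^-4, f = 0.01938, h_1 = f(L/D)V²/2g = 2.361 m
Pipe 2: V = 2.754 m/s, Re = 7.52×10^5, ε/D = 8.26×10^-4, f = 0.01932, h_2 = f(L/D)V²/2g = 28.80 m
Series → Q common, losses add: H = Σh = 31.17 m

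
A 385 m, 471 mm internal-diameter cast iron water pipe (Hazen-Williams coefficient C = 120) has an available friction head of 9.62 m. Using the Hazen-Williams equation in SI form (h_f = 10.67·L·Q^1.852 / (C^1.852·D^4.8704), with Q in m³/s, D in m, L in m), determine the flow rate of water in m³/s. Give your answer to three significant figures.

Q ≈ 0.629 m³/s

Rearranging: Q = [h_f·C^1.852·D^4.8704 / (10.67·L)]^(1/1.852)
Q = [9.62·120^1.852·0.471^4.8704 / (10.67·385)]^0.540 = 0.6294 m³/s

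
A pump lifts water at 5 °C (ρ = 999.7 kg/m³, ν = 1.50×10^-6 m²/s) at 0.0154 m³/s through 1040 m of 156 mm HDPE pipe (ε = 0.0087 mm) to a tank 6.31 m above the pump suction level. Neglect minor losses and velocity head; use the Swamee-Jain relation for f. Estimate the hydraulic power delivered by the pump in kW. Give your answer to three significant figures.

P_hyd ≈ 1.58 kW

V = 4Q/(πD²) = 0.8057 m/s; Re = 8.38×10^4; ε/D = 5.58×10^-5; f = 0.01885
h_f = f(L/D)V²/2g = 4.157 m
Total head H = z + h_f = 6.31 + 4.157 = 10.47 m
P_hyd = ρgQH = 999.7·9.81·0.0154·10.47 = 1.581 kW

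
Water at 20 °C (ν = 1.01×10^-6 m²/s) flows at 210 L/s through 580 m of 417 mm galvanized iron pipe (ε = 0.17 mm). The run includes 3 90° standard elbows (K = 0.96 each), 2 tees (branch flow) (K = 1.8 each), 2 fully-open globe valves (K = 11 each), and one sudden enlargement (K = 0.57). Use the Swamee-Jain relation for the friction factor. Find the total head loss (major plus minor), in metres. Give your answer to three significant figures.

H_L ≈ 6.34 m

V = 4Q/(πD²) = 1.538 m/s; V²/2g = 0.1205 m
Re = 6.35×10^5, ε/D = 4.08×10^-4 → f = 0.01696 (Swamee-Jain)
Major: h_f = f(L/D)·V²/2g = 0.01696·1391·0.1205 = 2.842 m
Minor: ΣK = 29.1; h_m = ΣK·V²/2g = 3.501 m
Total H_L = 2.842 + 3.501 = 6.343 m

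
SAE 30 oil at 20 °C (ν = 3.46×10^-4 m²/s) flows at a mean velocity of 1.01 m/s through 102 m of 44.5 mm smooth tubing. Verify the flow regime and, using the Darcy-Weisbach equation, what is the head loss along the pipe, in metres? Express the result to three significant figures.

h_f ≈ 58.7 m

Re = VD/ν = 1.01·0.04450/3.46×10^-4 = 130 → laminar (Re < 2300)
f = 64/Re = 0.4927
h_f = f(L/D)V²/(2g) = 0.4927·(102/0.04450)·1.01²/(2·9.81) = 58.72 m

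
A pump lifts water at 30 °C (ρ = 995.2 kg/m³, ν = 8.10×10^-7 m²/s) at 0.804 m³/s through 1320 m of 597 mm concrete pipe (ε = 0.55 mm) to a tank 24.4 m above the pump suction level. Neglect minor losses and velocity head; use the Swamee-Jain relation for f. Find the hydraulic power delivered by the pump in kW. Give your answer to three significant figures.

V = 4Q/(πD²) = 2.872 m/s; Re = 2.12×10^6; ε/D = 9.21×10^-4; f = 0.01946
h_f = f(L/D)V²/2g = 18.09 m
Total head H = z + h_f = 24.4 + 18.09 = 42.49 m
P_hyd = ρgQH = 995.2·9.81·0.804·42.49 = 333.6 kW

P_hyd ≈ 334 kW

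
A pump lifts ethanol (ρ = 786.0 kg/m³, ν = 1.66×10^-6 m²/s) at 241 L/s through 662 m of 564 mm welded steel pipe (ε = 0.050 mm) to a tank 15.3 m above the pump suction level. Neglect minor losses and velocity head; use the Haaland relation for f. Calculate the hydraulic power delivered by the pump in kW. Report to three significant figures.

P_hyd ≈ 30.0 kW

V = 4Q/(πD²) = 0.9646 m/s; Re = 3.28×10^5; ε/D = 8.87×10^-5; f = 0.01494
h_f = f(L/D)V²/2g = 0.8316 m
Total head H = z + h_f = 15.3 + 0.8316 = 16.13 m
P_hyd = ρgQH = 786.0·9.81·0.241·16.13 = 29.98 kW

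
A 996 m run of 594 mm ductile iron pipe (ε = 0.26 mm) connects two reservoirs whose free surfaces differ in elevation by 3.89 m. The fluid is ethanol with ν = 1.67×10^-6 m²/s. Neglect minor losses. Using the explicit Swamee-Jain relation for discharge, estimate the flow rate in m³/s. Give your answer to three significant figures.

Swamee-Jain (Type II): Q = -0.965·√(gD⁵h_f/L)·ln[ε/(3.7D) + √(3.17ν²L/(gD³h_f))]
√(gD⁵h_f/L) = √(9.81·0.594⁵·3.89/996) = 0.05323
ε/(3.7D) = 1.18×10^-4; √(3.17ν²L/(gD³h_f)) = 3.32×10^-5
Q = -0.965·0.05323·ln(1.515×10^-4) = 0.4518 m³/s
Check: V = 1.63 m/s, Re = 5.80×10^5, f = 0.01724, h_f = 3.92 m ≈ 3.89 m ✓

Q ≈ 0.452 m³/s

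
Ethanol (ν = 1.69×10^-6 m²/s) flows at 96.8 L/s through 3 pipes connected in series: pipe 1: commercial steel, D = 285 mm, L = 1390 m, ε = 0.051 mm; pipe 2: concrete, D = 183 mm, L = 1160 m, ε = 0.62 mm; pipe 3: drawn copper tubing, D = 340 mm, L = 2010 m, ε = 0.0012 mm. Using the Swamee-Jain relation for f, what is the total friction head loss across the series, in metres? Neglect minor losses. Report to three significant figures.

Pipe 1: V = 1.517 m/s, Re = 2.56×10^5, ε/D = 1.79×10^-4, f = 0.01645, h_1 = f(L/D)V²/2g = 9.414 m
Pipe 2: V = 3.680 m/s, Re = 3.99×10^5, ε/D = 0.00339, f = 0.02752, h_2 = f(L/D)V²/2g = 120.4 m
Pipe 3: V = 1.066 m/s, Re = 2.14×10^5, ε/D = 3.53×10^-6, f = 0.01536, h_3 = f(L/D)V²/2g = 5.260 m
Series → Q common, losses add: H = Σh = 135.1 m

H ≈ 135 m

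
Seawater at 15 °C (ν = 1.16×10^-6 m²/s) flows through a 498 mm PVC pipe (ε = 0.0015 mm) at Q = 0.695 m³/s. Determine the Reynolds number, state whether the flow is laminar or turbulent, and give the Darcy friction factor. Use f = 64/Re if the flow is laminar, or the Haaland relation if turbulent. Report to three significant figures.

Re ≈ 1.53×10^6; turbulent; f ≈ 0.0109

V = 4Q/(πD²) = 3.568 m/s
Re = VD/ν = 3.568·0.498/1.16×10^-6 = 1.53×10^6
Re > 4000 → turbulent; ε/D = 3.01×10^-6
Haaland: f = 0.01086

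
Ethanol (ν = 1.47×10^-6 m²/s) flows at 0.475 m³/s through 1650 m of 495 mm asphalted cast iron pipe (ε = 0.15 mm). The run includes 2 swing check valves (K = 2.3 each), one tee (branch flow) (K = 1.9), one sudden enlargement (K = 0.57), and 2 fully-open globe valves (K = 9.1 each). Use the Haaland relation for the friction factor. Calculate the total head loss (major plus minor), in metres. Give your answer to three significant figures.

H_L ≈ 24.1 m

V = 4Q/(πD²) = 2.468 m/s; V²/2g = 0.3105 m
Re = 8.31×10^5, ε/D = 3.03×10^-4 → f = 0.01575 (Haaland)
Major: h_f = f(L/D)·V²/2g = 0.01575·3333·0.3105 = 16.30 m
Minor: ΣK = 25.3; h_m = ΣK·V²/2g = 7.847 m
Total H_L = 16.30 + 7.847 = 24.15 m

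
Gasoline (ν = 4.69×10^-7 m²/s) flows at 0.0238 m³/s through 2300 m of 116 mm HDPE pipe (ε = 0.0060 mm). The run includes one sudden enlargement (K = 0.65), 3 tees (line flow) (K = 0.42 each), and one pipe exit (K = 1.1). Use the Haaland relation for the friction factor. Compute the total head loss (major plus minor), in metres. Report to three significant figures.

V = 4Q/(πD²) = 2.252 m/s; V²/2g = 0.2585 m
Re = 5.57×10^5, ε/D = 5.17×10^-5 → f = 0.01349 (Haaland)
Major: h_f = f(L/D)·V²/2g = 0.01349·19828·0.2585 = 69.14 m
Minor: ΣK = 3.01; h_m = ΣK·V²/2g = 0.7781 m
Total H_L = 69.14 + 0.7781 = 69.92 m

H_L ≈ 69.9 m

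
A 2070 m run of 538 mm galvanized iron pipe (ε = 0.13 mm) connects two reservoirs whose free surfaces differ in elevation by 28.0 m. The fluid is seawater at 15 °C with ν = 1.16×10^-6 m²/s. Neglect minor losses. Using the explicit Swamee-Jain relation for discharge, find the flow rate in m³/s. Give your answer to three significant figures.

Swamee-Jain (Type II): Q = -0.965·√(gD⁵h_f/L)·ln[ε/(3.7D) + √(3.17ν²L/(gD³h_f))]
√(gD⁵h_f/L) = √(9.81·0.538⁵·28.0/2070) = 0.07734
ε/(3.7D) = 6.53×10^-5; √(3.17ν²L/(gD³h_f)) = 1.44×10^-5
Q = -0.965·0.07734·ln(7.967×10^-5) = 0.7043 m³/s
Check: V = 3.10 m/s, Re = 1.44×10^6, f = 0.01496, h_f = 28.2 m ≈ 28.0 m ✓

Q ≈ 0.704 m³/s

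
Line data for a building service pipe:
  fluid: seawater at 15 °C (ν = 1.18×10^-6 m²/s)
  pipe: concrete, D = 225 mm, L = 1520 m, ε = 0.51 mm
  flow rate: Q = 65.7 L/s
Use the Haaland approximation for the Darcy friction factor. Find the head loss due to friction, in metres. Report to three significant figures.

h_f ≈ 23.3 m

V = 4Q/(πD²) = 4·0.0657/(π·0.225²) = 1.652 m/s
Re = VD/ν = 1.652·0.225/1.18×10^-6 = 3.15×10^5 → turbulent
ε/D = 0.51/225 = 0.00227
Haaland: f = 0.02473
h_f = f(L/D)V²/(2g) = 0.02473·(1520/0.225)·1.652²/(2·9.81) = 23.25 m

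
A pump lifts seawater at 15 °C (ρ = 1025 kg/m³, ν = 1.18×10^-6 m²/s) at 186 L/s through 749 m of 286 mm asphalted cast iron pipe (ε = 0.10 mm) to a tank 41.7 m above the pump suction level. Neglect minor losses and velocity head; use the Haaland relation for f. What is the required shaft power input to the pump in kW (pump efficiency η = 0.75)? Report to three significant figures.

V = 4Q/(πD²) = 2.895 m/s; Re = 7.02×10^5; ε/D = 3.50×10^-4; f = 0.01626
h_f = f(L/D)V²/2g = 18.19 m
Total head H = z + h_f = 41.7 + 18.19 = 59.89 m
P_hyd = ρgQH = 1025·9.81·0.186·59.89 = 112.0 kW
P_shaft = P_hyd/η = 112.0/0.75 = 149.3 kW

P_shaft ≈ 149 kW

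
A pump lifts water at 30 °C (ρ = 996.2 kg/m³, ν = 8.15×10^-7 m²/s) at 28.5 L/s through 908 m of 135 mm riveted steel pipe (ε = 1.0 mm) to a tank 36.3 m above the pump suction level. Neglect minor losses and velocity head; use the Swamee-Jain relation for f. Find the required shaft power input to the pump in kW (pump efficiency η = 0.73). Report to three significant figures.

P_shaft ≈ 31.8 kW

V = 4Q/(πD²) = 1.991 m/s; Re = 3.30×10^5; ε/D = 0.00741; f = 0.03467
h_f = f(L/D)V²/2g = 47.12 m
Total head H = z + h_f = 36.3 + 47.12 = 83.42 m
P_hyd = ρgQH = 996.2·9.81·0.0285·83.42 = 23.23 kW
P_shaft = P_hyd/η = 23.23/0.73 = 31.83 kW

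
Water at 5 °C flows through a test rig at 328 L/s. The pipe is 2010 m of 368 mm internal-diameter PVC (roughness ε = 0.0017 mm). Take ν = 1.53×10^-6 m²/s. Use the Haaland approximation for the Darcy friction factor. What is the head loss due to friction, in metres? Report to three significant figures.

V = 4Q/(πD²) = 4·0.328/(π·0.368²) = 3.084 m/s
Re = VD/ν = 3.084·0.368/1.53×10^-6 = 7.42×10^5 → turbulent
ε/D = 0.0017/368 = 4.62×10^-6
Haaland: f = 0.01225
h_f = f(L/D)V²/(2g) = 0.01225·(2010/0.368)·3.084²/(2·9.81) = 32.44 m

h_f ≈ 32.4 m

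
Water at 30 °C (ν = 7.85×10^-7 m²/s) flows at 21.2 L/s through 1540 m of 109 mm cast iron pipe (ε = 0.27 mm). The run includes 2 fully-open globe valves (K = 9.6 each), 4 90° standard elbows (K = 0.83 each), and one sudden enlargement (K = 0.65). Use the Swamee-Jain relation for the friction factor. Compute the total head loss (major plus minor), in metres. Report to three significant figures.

V = 4Q/(πD²) = 2.272 m/s; V²/2g = 0.2631 m
Re = 3.15×10^5, ε/D = 0.00248 → f = 0.02545 (Swamee-Jain)
Major: h_f = f(L/D)·V²/2g = 0.02545·14128·0.2631 = 94.59 m
Minor: ΣK = 23.2; h_m = ΣK·V²/2g = 6.096 m
Total H_L = 94.59 + 6.096 = 100.7 m

H_L ≈ 101 m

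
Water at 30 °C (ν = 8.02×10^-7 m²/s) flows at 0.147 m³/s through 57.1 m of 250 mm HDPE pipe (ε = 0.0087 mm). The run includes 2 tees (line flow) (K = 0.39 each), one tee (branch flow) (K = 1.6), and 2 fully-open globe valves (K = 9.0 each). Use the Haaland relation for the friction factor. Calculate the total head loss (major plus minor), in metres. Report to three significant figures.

V = 4Q/(πD²) = 2.995 m/s; V²/2g = 0.4571 m
Re = 9.33×10^5, ε/D = 3.48×10^-5 → f = 0.01235 (Haaland)
Major: h_f = f(L/D)·V²/2g = 0.01235·228.4·0.4571 = 1.289 m
Minor: ΣK = 20.4; h_m = ΣK·V²/2g = 9.315 m
Total H_L = 1.289 + 9.315 = 10.60 m

H_L ≈ 10.6 m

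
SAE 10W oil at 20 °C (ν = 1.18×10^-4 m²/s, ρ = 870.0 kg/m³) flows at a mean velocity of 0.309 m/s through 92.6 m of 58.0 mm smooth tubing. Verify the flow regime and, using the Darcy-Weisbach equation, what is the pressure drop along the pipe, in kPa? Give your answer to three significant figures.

Re = VD/ν = 0.309·0.05800/1.18×10^-4 = 152 → laminar (Re < 2300)
f = 64/Re = 0.4214
h_f = f(L/D)V²/(2g) = 0.4214·(92.6/0.05800)·0.309²/(2·9.81) = 3.274 m
Δp = ρg·h_f = 870.0·9.81·3.274 = 27.94 kPa

Δp ≈ 27.9 kPa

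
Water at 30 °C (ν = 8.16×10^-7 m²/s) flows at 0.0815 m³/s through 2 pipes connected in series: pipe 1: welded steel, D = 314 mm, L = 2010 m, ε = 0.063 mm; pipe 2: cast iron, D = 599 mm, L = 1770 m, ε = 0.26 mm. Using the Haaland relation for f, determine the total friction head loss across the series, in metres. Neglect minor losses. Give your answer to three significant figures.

Pipe 1: V = 1.052 m/s, Re = 4.05×10^5, ε/D = 2.01×10^-4, f = 0.01558, h_1 = f(L/D)V²/2g = 5.632 m
Pipe 2: V = 0.2892 m/s, Re = 2.12×10^5, ε/D = 4.34×10^-4, f = 0.01818, h_2 = f(L/D)V²/2g = 0.2290 m
Series → Q common, losses add: H = Σh = 5.861 m

H ≈ 5.86 m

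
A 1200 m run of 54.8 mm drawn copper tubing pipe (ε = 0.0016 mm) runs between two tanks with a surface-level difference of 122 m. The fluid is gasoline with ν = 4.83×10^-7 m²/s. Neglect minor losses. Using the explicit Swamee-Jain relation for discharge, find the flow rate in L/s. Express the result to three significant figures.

Swamee-Jain (Type II): Q = -0.965·√(gD⁵h_f/L)·ln[ε/(3.7D) + √(3.17ν²L/(gD³h_f))]
√(gD⁵h_f/L) = √(9.81·0.0548⁵·122/1200) = 7.021×10^-4
ε/(3.7D) = 7.89×10^-6; √(3.17ν²L/(gD³h_f)) = 6.71×10^-5
Q = -0.965·7.021×10^-4·ln(7.502×10^-5) = 0.006435 m³/s
Check: V = 2.73 m/s, Re = 3.10×10^5, f = 0.01463, h_f = 122 m ≈ 122 m ✓

Q ≈ 6.43 L/s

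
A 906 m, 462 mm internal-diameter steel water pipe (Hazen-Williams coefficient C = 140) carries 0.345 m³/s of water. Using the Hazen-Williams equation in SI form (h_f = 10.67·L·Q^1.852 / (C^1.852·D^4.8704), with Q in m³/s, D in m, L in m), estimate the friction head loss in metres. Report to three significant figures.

h_f ≈ 6.14 m

h_f = 10.67·906·0.345^1.852 / (140^1.852·0.462^4.8704) = 6.138 m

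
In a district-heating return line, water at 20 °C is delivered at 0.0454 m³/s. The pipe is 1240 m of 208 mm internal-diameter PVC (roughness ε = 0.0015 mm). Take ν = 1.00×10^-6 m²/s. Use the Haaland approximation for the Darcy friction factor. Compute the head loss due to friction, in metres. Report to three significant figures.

V = 4Q/(πD²) = 4·0.0454/(π·0.208²) = 1.336 m/s
Re = VD/ν = 1.336·0.208/1.00×10^-6 = 2.78×10^5 → turbulent
ε/D = 0.0015/208 = 7.21×10^-6
Haaland: f = 0.01460
h_f = f(L/D)V²/(2g) = 0.01460·(1240/0.208)·1.336²/(2·9.81) = 7.922 m

h_f ≈ 7.92 m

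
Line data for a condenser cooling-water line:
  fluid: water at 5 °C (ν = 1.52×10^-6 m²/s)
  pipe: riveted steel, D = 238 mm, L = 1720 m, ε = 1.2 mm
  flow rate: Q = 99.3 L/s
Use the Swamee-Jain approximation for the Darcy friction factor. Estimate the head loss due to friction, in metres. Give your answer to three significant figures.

h_f ≈ 56.6 m

V = 4Q/(πD²) = 4·0.0993/(π·0.238²) = 2.232 m/s
Re = VD/ν = 2.232·0.238/1.52×10^-6 = 3.49×10^5 → turbulent
ε/D = 1.2/238 = 0.00504
Swamee-Jain: f = 0.03084
h_f = f(L/D)V²/(2g) = 0.03084·(1720/0.238)·2.232²/(2·9.81) = 56.59 m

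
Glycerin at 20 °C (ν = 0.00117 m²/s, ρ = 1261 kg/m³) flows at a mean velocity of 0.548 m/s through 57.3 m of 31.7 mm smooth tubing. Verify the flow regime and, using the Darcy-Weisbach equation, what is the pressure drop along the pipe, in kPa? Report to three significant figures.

Re = VD/ν = 0.548·0.03170/0.00117 = 14.8 → laminar (Re < 2300)
f = 64/Re = 4.310
h_f = f(L/D)V²/(2g) = 4.310·(57.3/0.03170)·0.548²/(2·9.81) = 119.3 m
Δp = ρg·h_f = 1261·9.81·119.3 = 1475 kPa

Δp ≈ 1480 kPa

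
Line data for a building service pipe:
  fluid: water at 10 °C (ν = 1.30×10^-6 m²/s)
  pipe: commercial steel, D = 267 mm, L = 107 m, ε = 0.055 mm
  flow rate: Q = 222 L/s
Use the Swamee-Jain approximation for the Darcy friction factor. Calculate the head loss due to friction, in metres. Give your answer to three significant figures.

h_f ≈ 4.82 m

V = 4Q/(πD²) = 4·0.222/(π·0.267²) = 3.965 m/s
Re = VD/ν = 3.965·0.267/1.30×10^-6 = 8.14×10^5 → turbulent
ε/D = 0.055/267 = 2.06×10^-4
Swamee-Jain: f = 0.01502
h_f = f(L/D)V²/(2g) = 0.01502·(107/0.267)·3.965²/(2·9.81) = 4.822 m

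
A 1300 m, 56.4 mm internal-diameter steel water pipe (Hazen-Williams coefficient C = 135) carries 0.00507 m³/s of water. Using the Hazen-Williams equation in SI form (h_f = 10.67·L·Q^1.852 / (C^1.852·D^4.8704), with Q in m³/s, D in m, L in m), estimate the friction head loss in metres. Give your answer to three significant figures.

h_f = 10.67·1300·0.00507^1.852 / (135^1.852·0.0564^4.8704) = 106.7 m

h_f ≈ 107 m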